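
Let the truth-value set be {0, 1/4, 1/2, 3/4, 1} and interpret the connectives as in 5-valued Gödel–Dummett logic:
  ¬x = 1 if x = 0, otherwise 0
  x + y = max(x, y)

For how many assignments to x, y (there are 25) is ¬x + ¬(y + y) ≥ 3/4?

9

value 1: 9 assignments (counts)
value 0: 16 assignments
So 9 of the 25 assignments meet the threshold.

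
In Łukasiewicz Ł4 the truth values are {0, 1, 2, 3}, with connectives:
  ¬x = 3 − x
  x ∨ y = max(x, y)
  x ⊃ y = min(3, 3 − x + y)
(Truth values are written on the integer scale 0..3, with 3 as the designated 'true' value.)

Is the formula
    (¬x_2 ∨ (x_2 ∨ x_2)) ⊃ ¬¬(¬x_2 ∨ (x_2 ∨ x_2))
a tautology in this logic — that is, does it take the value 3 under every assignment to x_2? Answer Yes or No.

x_2 = 0 ↦ 3
x_2 = 1 ↦ 3
x_2 = 2 ↦ 3
x_2 = 3 ↦ 3
Every assignment gives a value ≥ 3.

Yes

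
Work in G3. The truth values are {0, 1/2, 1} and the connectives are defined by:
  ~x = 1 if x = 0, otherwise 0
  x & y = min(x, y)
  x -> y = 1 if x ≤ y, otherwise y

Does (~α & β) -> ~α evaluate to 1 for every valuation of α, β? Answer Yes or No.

Yes

α = 0, β = 0 ↦ 1
α = 0, β = 1/2 ↦ 1
α = 0, β = 1 ↦ 1
α = 1/2, β = 0 ↦ 1
α = 1/2, β = 1/2 ↦ 1
α = 1/2, β = 1 ↦ 1
α = 1, β = 0 ↦ 1
α = 1, β = 1/2 ↦ 1
α = 1, β = 1 ↦ 1
Every assignment gives a value ≥ 1.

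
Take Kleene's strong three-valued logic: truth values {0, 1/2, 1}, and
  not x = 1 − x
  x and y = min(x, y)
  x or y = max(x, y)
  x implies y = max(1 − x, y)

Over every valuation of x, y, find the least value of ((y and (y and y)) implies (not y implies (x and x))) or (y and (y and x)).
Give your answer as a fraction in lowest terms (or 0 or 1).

Take x = 0, y = 1/2:
y and y = 1/2 and 1/2 = 1/2
y and (y and y) = 1/2 and 1/2 = 1/2
not y = not 1/2 = 1/2
x and x = 0 and 0 = 0
not y implies (x and x) = 1/2 implies 0 = 1/2
(y and (y and y)) implies (not y implies (x and x)) = 1/2 implies 1/2 = 1/2
y and x = 1/2 and 0 = 0
y and (y and x) = 1/2 and 0 = 0
((y and (y and y)) implies (not y implies (x and x))) or (y and (y and x)) = 1/2 or 0 = 1/2
No assignment yields a value below 1/2, so this is the minimum.

1/2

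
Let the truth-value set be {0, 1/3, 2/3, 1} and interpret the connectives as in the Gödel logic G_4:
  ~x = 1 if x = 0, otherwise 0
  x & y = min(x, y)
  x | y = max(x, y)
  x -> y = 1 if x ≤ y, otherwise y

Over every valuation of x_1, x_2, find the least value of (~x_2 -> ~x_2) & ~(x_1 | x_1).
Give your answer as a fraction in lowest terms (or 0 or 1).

Take x_1 = 1/3, x_2 = 0:
~x_2 = ~0 = 1
~x_2 = ~0 = 1
~x_2 -> ~x_2 = 1 -> 1 = 1
x_1 | x_1 = 1/3 | 1/3 = 1/3
~(x_1 | x_1) = ~1/3 = 0
(~x_2 -> ~x_2) & ~(x_1 | x_1) = 1 & 0 = 0
No assignment yields a value below 0, so this is the minimum.

0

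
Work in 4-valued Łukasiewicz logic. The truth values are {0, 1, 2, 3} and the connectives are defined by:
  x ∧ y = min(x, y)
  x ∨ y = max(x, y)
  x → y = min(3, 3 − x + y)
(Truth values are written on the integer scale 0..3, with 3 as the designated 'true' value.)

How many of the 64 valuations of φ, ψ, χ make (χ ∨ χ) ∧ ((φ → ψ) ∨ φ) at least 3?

13

value 3: 13 assignments (counts)
value 2: 19 assignments
value 1: 16 assignments
value 0: 16 assignments
So 13 of the 64 assignments meet the threshold.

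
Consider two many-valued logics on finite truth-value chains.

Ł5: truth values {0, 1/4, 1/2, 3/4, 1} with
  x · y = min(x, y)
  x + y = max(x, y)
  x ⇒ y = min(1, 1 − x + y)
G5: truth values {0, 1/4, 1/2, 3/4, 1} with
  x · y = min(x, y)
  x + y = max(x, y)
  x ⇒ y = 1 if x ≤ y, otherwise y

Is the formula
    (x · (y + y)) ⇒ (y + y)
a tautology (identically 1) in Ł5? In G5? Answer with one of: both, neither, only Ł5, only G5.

both

In Ł5: every assignment gives 1 — tautology.
In G5: every assignment gives 1 — tautology.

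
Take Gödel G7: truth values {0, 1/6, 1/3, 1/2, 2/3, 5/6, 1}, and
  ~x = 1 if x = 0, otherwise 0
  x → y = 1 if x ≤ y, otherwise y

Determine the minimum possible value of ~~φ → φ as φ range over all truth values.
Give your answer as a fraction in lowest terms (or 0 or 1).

Take φ = 1/6:
~φ = ~1/6 = 0
~~φ = ~0 = 1
~~φ → φ = 1 → 1/6 = 1/6
No assignment yields a value below 1/6, so this is the minimum.

1/6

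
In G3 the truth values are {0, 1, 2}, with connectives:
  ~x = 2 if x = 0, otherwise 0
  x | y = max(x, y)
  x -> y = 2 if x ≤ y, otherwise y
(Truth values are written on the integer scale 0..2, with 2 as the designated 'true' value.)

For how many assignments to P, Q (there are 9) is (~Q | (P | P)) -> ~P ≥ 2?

3

P = 0, Q = 0 ↦ 2  ≥
P = 0, Q = 1 ↦ 2  ≥
P = 0, Q = 2 ↦ 2  ≥
P = 1, Q = 0 ↦ 0  <
P = 1, Q = 1 ↦ 0  <
P = 1, Q = 2 ↦ 0  <
P = 2, Q = 0 ↦ 0  <
P = 2, Q = 1 ↦ 0  <
P = 2, Q = 2 ↦ 0  <
So 3 of the 9 assignments meet the threshold.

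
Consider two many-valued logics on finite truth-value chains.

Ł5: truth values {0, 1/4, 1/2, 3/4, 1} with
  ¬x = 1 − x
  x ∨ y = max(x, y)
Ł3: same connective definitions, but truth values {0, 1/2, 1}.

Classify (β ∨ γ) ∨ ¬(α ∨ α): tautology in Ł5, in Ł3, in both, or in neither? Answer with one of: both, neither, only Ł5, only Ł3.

In Ł5: at α = 1/4, β = 0, γ = 0 the value is 3/4 — not a tautology.
In Ł3: at α = 1/2, β = 0, γ = 0 the value is 1/2 — not a tautology.

neither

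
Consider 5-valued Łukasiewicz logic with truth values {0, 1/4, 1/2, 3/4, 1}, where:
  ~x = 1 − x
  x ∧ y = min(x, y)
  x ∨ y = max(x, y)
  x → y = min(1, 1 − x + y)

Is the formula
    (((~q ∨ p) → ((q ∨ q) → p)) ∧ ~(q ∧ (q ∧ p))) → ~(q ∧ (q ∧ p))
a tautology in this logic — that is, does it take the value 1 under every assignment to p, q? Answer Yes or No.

Yes

At p = 1/4, q = 1/4, for instance:
~q = ~1/4 = 3/4
~q ∨ p = 3/4 ∨ 1/4 = 3/4
q ∨ q = 1/4 ∨ 1/4 = 1/4
(q ∨ q) → p = 1/4 → 1/4 = 1
(~q ∨ p) → ((q ∨ q) → p) = 3/4 → 1 = 1
q ∧ p = 1/4 ∧ 1/4 = 1/4
q ∧ (q ∧ p) = 1/4 ∧ 1/4 = 1/4
~(q ∧ (q ∧ p)) = ~1/4 = 3/4
((~q ∨ p) → ((q ∨ q) → p)) ∧ ~(q ∧ (q ∧ p)) = 1 ∧ 3/4 = 3/4
(((~q ∨ p) → ((q ∨ q) → p)) ∧ ~(q ∧ (q ∧ p))) → ~(q ∧ (q ∧ p)) = 3/4 → 3/4 = 1
and checking the remaining 24 assignments likewise gives ≥ 1 in every case.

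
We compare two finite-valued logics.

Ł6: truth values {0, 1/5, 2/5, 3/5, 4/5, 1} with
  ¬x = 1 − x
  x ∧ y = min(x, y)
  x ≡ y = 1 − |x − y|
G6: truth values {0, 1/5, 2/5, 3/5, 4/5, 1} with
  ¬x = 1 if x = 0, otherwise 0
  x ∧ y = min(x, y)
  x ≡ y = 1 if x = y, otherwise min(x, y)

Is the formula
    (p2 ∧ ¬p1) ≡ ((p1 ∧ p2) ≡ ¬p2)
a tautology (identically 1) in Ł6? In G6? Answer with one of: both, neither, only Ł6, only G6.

In Ł6: at p1 = 1/5, p2 = 1/5 the value is 4/5 — not a tautology.
In G6: at p1 = 0, p2 = 1/5 the value is 1/5 — not a tautology.

neither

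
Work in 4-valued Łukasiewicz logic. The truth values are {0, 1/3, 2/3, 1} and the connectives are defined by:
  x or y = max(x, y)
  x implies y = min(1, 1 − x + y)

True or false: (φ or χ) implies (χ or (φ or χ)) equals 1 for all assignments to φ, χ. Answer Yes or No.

φ = 0, χ = 0 ↦ 1
φ = 0, χ = 1/3 ↦ 1
φ = 0, χ = 2/3 ↦ 1
φ = 0, χ = 1 ↦ 1
φ = 1/3, χ = 0 ↦ 1
φ = 1/3, χ = 1/3 ↦ 1
φ = 1/3, χ = 2/3 ↦ 1
φ = 1/3, χ = 1 ↦ 1
φ = 2/3, χ = 0 ↦ 1
φ = 2/3, χ = 1/3 ↦ 1
φ = 2/3, χ = 2/3 ↦ 1
φ = 2/3, χ = 1 ↦ 1
φ = 1, χ = 0 ↦ 1
φ = 1, χ = 1/3 ↦ 1
φ = 1, χ = 2/3 ↦ 1
φ = 1, χ = 1 ↦ 1
Every assignment gives a value ≥ 1.

Yes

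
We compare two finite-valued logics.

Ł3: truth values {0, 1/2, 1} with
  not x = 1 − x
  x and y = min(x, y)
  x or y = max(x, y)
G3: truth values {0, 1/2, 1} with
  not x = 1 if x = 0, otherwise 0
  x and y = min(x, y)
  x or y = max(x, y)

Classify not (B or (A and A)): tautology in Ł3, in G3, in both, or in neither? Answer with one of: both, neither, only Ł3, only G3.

In Ł3: at A = 0, B = 1/2 the value is 1/2 — not a tautology.
In G3: at A = 0, B = 1/2 the value is 0 — not a tautology.

neither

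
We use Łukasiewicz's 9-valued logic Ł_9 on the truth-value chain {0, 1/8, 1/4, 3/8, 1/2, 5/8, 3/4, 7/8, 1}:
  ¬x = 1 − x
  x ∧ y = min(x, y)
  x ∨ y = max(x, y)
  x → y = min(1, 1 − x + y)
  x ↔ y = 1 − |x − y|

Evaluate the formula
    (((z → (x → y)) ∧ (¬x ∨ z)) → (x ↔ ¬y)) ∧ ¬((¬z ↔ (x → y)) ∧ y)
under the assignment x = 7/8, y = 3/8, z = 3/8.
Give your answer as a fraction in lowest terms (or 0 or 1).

5/8

x → y = 7/8 → 3/8 = 1/2
z → (x → y) = 3/8 → 1/2 = 1
¬x = ¬7/8 = 1/8
¬x ∨ z = 1/8 ∨ 3/8 = 3/8
(z → (x → y)) ∧ (¬x ∨ z) = 1 ∧ 3/8 = 3/8
¬y = ¬3/8 = 5/8
x ↔ ¬y = 7/8 ↔ 5/8 = 3/4
((z → (x → y)) ∧ (¬x ∨ z)) → (x ↔ ¬y) = 3/8 → 3/4 = 1
¬z = ¬3/8 = 5/8
x → y = 7/8 → 3/8 = 1/2
¬z ↔ (x → y) = 5/8 ↔ 1/2 = 7/8
(¬z ↔ (x → y)) ∧ y = 7/8 ∧ 3/8 = 3/8
¬((¬z ↔ (x → y)) ∧ y) = ¬3/8 = 5/8
(((z → (x → y)) ∧ (¬x ∨ z)) → (x ↔ ¬y)) ∧ ¬((¬z ↔ (x → y)) ∧ y) = 1 ∧ 5/8 = 5/8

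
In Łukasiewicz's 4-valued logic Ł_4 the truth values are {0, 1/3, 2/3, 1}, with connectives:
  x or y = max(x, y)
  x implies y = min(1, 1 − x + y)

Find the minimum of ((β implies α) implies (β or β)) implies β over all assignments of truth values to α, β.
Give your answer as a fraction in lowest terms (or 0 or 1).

2/3

Take α = 0, β = 1/3:
β implies α = 1/3 implies 0 = 2/3
β or β = 1/3 or 1/3 = 1/3
(β implies α) implies (β or β) = 2/3 implies 1/3 = 2/3
((β implies α) implies (β or β)) implies β = 2/3 implies 1/3 = 2/3
No assignment yields a value below 2/3, so this is the minimum.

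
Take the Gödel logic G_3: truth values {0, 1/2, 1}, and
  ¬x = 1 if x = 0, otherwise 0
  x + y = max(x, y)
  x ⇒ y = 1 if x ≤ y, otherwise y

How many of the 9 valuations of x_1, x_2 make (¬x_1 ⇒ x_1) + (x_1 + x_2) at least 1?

x_1 = 0, x_2 = 0 ↦ 0  <
x_1 = 0, x_2 = 1/2 ↦ 1/2  <
x_1 = 0, x_2 = 1 ↦ 1  ≥
x_1 = 1/2, x_2 = 0 ↦ 1  ≥
x_1 = 1/2, x_2 = 1/2 ↦ 1  ≥
x_1 = 1/2, x_2 = 1 ↦ 1  ≥
x_1 = 1, x_2 = 0 ↦ 1  ≥
x_1 = 1, x_2 = 1/2 ↦ 1  ≥
x_1 = 1, x_2 = 1 ↦ 1  ≥
So 7 of the 9 assignments meet the threshold.

7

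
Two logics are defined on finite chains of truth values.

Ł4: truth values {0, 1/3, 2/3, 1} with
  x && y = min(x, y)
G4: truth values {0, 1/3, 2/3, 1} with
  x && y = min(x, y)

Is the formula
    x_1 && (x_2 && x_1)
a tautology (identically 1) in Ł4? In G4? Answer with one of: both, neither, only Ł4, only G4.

neither

In Ł4: at x_1 = 0, x_2 = 0 the value is 0 — not a tautology.
In G4: at x_1 = 0, x_2 = 0 the value is 0 — not a tautology.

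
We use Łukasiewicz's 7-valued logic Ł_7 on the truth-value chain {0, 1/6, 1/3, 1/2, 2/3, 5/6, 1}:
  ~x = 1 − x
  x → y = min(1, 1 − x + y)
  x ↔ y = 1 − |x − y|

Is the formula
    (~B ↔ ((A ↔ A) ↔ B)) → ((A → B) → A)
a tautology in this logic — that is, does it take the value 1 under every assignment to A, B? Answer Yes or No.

Counterexample: take A = 0, B = 1/6.
~B = ~1/6 = 5/6
A ↔ A = 0 ↔ 0 = 1
(A ↔ A) ↔ B = 1 ↔ 1/6 = 1/6
~B ↔ ((A ↔ A) ↔ B) = 5/6 ↔ 1/6 = 1/3
A → B = 0 → 1/6 = 1
(A → B) → A = 1 → 0 = 0
(~B ↔ ((A ↔ A) ↔ B)) → ((A → B) → A) = 1/3 → 0 = 2/3
This gives 2/3 ≠ 1.

No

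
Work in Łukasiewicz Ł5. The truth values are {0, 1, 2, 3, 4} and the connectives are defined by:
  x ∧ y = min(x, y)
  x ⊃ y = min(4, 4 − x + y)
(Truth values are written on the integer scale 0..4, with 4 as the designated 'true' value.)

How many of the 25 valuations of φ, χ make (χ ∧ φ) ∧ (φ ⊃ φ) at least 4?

1

value 4: 1 assignment (counts)
value 3: 3 assignments
value 2: 5 assignments
value 1: 7 assignments
value 0: 9 assignments
So 1 of the 25 assignments meets the threshold.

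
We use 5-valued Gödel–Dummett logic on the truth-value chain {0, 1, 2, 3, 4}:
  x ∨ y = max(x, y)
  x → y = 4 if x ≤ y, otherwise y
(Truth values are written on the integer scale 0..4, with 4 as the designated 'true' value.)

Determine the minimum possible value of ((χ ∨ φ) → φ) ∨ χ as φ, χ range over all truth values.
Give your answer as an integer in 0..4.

1

Take φ = 0, χ = 1:
χ ∨ φ = 1 ∨ 0 = 1
(χ ∨ φ) → φ = 1 → 0 = 0
((χ ∨ φ) → φ) ∨ χ = 0 ∨ 1 = 1
No assignment yields a value below 1, so this is the minimum.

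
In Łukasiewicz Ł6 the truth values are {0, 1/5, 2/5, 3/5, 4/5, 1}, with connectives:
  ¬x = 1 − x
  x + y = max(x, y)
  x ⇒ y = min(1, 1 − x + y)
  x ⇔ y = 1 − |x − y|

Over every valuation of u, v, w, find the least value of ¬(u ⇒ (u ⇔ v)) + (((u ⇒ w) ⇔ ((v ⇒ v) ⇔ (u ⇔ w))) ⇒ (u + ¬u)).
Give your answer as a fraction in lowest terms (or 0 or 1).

3/5

Take u = 2/5, v = 0, w = 0:
u ⇔ v = 2/5 ⇔ 0 = 3/5
u ⇒ (u ⇔ v) = 2/5 ⇒ 3/5 = 1
¬(u ⇒ (u ⇔ v)) = ¬1 = 0
u ⇒ w = 2/5 ⇒ 0 = 3/5
v ⇒ v = 0 ⇒ 0 = 1
u ⇔ w = 2/5 ⇔ 0 = 3/5
(v ⇒ v) ⇔ (u ⇔ w) = 1 ⇔ 3/5 = 3/5
(u ⇒ w) ⇔ ((v ⇒ v) ⇔ (u ⇔ w)) = 3/5 ⇔ 3/5 = 1
¬u = ¬2/5 = 3/5
u + ¬u = 2/5 + 3/5 = 3/5
((u ⇒ w) ⇔ ((v ⇒ v) ⇔ (u ⇔ w))) ⇒ (u + ¬u) = 1 ⇒ 3/5 = 3/5
¬(u ⇒ (u ⇔ v)) + (((u ⇒ w) ⇔ ((v ⇒ v) ⇔ (u ⇔ w))) ⇒ (u + ¬u)) = 0 + 3/5 = 3/5
No assignment yields a value below 3/5, so this is the minimum.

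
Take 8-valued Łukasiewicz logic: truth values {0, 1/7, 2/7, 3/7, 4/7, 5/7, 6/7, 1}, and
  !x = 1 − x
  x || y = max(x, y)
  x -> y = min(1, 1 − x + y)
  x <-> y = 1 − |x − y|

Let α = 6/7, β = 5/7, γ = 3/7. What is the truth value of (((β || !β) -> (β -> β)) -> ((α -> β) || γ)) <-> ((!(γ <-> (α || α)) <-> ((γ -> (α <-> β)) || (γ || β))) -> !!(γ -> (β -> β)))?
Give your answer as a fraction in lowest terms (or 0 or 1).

6/7

!β = !5/7 = 2/7
β || !β = 5/7 || 2/7 = 5/7
β -> β = 5/7 -> 5/7 = 1
(β || !β) -> (β -> β) = 5/7 -> 1 = 1
α -> β = 6/7 -> 5/7 = 6/7
(α -> β) || γ = 6/7 || 3/7 = 6/7
((β || !β) -> (β -> β)) -> ((α -> β) || γ) = 1 -> 6/7 = 6/7
α || α = 6/7 || 6/7 = 6/7
γ <-> (α || α) = 3/7 <-> 6/7 = 4/7
!(γ <-> (α || α)) = !4/7 = 3/7
α <-> β = 6/7 <-> 5/7 = 6/7
γ -> (α <-> β) = 3/7 -> 6/7 = 1
γ || β = 3/7 || 5/7 = 5/7
(γ -> (α <-> β)) || (γ || β) = 1 || 5/7 = 1
!(γ <-> (α || α)) <-> ((γ -> (α <-> β)) || (γ || β)) = 3/7 <-> 1 = 3/7
β -> β = 5/7 -> 5/7 = 1
γ -> (β -> β) = 3/7 -> 1 = 1
!(γ -> (β -> β)) = !1 = 0
!!(γ -> (β -> β)) = !0 = 1
(!(γ <-> (α || α)) <-> ((γ -> (α <-> β)) || (γ || β))) -> !!(γ -> (β -> β)) = 3/7 -> 1 = 1
(((β || !β) -> (β -> β)) -> ((α -> β) || γ)) <-> ((!(γ <-> (α || α)) <-> ((γ -> (α <-> β)) || (γ || β))) -> !!(γ -> (β -> β))) = 6/7 <-> 1 = 6/7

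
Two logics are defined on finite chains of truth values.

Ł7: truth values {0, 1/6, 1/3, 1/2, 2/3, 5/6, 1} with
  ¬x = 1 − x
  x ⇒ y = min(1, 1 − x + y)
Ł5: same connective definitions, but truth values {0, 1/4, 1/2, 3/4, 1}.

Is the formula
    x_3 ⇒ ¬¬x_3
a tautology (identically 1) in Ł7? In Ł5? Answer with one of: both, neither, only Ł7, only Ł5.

both

In Ł7: every assignment gives 1 — tautology.
In Ł5: every assignment gives 1 — tautology.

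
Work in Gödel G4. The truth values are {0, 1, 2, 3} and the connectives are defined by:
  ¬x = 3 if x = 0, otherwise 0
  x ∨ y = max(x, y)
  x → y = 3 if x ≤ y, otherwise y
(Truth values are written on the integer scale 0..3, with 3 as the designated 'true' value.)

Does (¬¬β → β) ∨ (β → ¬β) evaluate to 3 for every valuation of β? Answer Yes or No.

No

Counterexample: take β = 1.
¬β = ¬1 = 0
¬¬β = ¬0 = 3
¬¬β → β = 3 → 1 = 1
¬β = ¬1 = 0
β → ¬β = 1 → 0 = 0
(¬¬β → β) ∨ (β → ¬β) = 1 ∨ 0 = 1
This gives 1 ≠ 3.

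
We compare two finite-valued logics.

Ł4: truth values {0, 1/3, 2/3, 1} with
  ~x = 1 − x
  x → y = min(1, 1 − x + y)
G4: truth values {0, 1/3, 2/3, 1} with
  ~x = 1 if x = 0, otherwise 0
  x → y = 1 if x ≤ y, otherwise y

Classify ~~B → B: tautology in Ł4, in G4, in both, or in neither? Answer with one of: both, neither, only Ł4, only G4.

In Ł4: every assignment gives 1 — tautology.
In G4: at B = 1/3 the value is 1/3 — not a tautology.

only Ł4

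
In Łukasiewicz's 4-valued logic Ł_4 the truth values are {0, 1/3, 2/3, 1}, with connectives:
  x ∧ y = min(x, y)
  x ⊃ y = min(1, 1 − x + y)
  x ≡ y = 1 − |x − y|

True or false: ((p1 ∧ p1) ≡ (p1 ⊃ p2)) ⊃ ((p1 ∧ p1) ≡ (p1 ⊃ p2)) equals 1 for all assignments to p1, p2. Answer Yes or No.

p1 = 0, p2 = 0 ↦ 1
p1 = 0, p2 = 1/3 ↦ 1
p1 = 0, p2 = 2/3 ↦ 1
p1 = 0, p2 = 1 ↦ 1
p1 = 1/3, p2 = 0 ↦ 1
p1 = 1/3, p2 = 1/3 ↦ 1
p1 = 1/3, p2 = 2/3 ↦ 1
p1 = 1/3, p2 = 1 ↦ 1
p1 = 2/3, p2 = 0 ↦ 1
p1 = 2/3, p2 = 1/3 ↦ 1
p1 = 2/3, p2 = 2/3 ↦ 1
p1 = 2/3, p2 = 1 ↦ 1
p1 = 1, p2 = 0 ↦ 1
p1 = 1, p2 = 1/3 ↦ 1
p1 = 1, p2 = 2/3 ↦ 1
p1 = 1, p2 = 1 ↦ 1
Every assignment gives a value ≥ 1.

Yes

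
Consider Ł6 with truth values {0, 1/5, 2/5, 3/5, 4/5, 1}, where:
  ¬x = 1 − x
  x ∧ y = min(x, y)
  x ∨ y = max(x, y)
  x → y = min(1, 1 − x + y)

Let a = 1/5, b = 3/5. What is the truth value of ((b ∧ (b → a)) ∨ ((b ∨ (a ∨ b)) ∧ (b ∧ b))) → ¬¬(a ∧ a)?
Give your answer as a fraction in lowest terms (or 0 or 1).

b → a = 3/5 → 1/5 = 3/5
b ∧ (b → a) = 3/5 ∧ 3/5 = 3/5
a ∨ b = 1/5 ∨ 3/5 = 3/5
b ∨ (a ∨ b) = 3/5 ∨ 3/5 = 3/5
b ∧ b = 3/5 ∧ 3/5 = 3/5
(b ∨ (a ∨ b)) ∧ (b ∧ b) = 3/5 ∧ 3/5 = 3/5
(b ∧ (b → a)) ∨ ((b ∨ (a ∨ b)) ∧ (b ∧ b)) = 3/5 ∨ 3/5 = 3/5
a ∧ a = 1/5 ∧ 1/5 = 1/5
¬(a ∧ a) = ¬1/5 = 4/5
¬¬(a ∧ a) = ¬4/5 = 1/5
((b ∧ (b → a)) ∨ ((b ∨ (a ∨ b)) ∧ (b ∧ b))) → ¬¬(a ∧ a) = 3/5 → 1/5 = 3/5

3/5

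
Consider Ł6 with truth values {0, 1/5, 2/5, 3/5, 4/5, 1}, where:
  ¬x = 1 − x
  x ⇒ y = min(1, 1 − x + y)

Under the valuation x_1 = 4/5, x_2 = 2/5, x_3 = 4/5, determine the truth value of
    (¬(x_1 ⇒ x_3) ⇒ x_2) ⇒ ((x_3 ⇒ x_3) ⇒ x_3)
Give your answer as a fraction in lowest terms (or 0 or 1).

x_1 ⇒ x_3 = 4/5 ⇒ 4/5 = 1
¬(x_1 ⇒ x_3) = ¬1 = 0
¬(x_1 ⇒ x_3) ⇒ x_2 = 0 ⇒ 2/5 = 1
x_3 ⇒ x_3 = 4/5 ⇒ 4/5 = 1
(x_3 ⇒ x_3) ⇒ x_3 = 1 ⇒ 4/5 = 4/5
(¬(x_1 ⇒ x_3) ⇒ x_2) ⇒ ((x_3 ⇒ x_3) ⇒ x_3) = 1 ⇒ 4/5 = 4/5

4/5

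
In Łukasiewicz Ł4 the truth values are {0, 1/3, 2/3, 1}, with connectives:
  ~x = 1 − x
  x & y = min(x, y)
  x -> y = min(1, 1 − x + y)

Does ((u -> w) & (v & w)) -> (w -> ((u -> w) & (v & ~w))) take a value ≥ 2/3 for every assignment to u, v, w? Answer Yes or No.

No

Counterexample: take u = 0, v = 2/3, w = 1.
u -> w = 0 -> 1 = 1
v & w = 2/3 & 1 = 2/3
(u -> w) & (v & w) = 1 & 2/3 = 2/3
u -> w = 0 -> 1 = 1
~w = ~1 = 0
v & ~w = 2/3 & 0 = 0
(u -> w) & (v & ~w) = 1 & 0 = 0
w -> ((u -> w) & (v & ~w)) = 1 -> 0 = 0
((u -> w) & (v & w)) -> (w -> ((u -> w) & (v & ~w))) = 2/3 -> 0 = 1/3
This gives 1/3, which is below 2/3.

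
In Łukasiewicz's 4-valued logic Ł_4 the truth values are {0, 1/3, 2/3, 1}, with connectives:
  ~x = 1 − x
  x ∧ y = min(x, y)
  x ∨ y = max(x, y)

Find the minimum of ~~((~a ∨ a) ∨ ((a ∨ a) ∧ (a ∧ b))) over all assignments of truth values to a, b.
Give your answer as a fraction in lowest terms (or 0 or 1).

2/3

Take a = 1/3, b = 0:
~a = ~1/3 = 2/3
~a ∨ a = 2/3 ∨ 1/3 = 2/3
a ∨ a = 1/3 ∨ 1/3 = 1/3
a ∧ b = 1/3 ∧ 0 = 0
(a ∨ a) ∧ (a ∧ b) = 1/3 ∧ 0 = 0
(~a ∨ a) ∨ ((a ∨ a) ∧ (a ∧ b)) = 2/3 ∨ 0 = 2/3
~((~a ∨ a) ∨ ((a ∨ a) ∧ (a ∧ b))) = ~2/3 = 1/3
~~((~a ∨ a) ∨ ((a ∨ a) ∧ (a ∧ b))) = ~1/3 = 2/3
No assignment yields a value below 2/3, so this is the minimum.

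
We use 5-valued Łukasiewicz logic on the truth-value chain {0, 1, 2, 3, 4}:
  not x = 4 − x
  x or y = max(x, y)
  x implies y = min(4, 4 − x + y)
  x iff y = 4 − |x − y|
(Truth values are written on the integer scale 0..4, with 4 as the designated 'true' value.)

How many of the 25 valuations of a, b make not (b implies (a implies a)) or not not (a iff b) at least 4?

5

value 4: 5 assignments (counts)
value 3: 8 assignments
value 2: 6 assignments
value 1: 4 assignments
value 0: 2 assignments
So 5 of the 25 assignments meet the threshold.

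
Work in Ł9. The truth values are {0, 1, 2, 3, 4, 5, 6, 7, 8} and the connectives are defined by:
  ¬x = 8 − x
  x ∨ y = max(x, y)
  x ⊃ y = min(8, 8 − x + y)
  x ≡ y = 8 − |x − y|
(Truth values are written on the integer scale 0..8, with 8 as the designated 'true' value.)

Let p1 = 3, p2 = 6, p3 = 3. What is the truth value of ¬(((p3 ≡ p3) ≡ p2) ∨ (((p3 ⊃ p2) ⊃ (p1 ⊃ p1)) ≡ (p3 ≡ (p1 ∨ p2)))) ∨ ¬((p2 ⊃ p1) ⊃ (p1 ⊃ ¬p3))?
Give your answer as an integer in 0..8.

p3 ≡ p3 = 3 ≡ 3 = 8
(p3 ≡ p3) ≡ p2 = 8 ≡ 6 = 6
p3 ⊃ p2 = 3 ⊃ 6 = 8
p1 ⊃ p1 = 3 ⊃ 3 = 8
(p3 ⊃ p2) ⊃ (p1 ⊃ p1) = 8 ⊃ 8 = 8
p1 ∨ p2 = 3 ∨ 6 = 6
p3 ≡ (p1 ∨ p2) = 3 ≡ 6 = 5
((p3 ⊃ p2) ⊃ (p1 ⊃ p1)) ≡ (p3 ≡ (p1 ∨ p2)) = 8 ≡ 5 = 5
((p3 ≡ p3) ≡ p2) ∨ (((p3 ⊃ p2) ⊃ (p1 ⊃ p1)) ≡ (p3 ≡ (p1 ∨ p2))) = 6 ∨ 5 = 6
¬(((p3 ≡ p3) ≡ p2) ∨ (((p3 ⊃ p2) ⊃ (p1 ⊃ p1)) ≡ (p3 ≡ (p1 ∨ p2)))) = ¬6 = 2
p2 ⊃ p1 = 6 ⊃ 3 = 5
¬p3 = ¬3 = 5
p1 ⊃ ¬p3 = 3 ⊃ 5 = 8
(p2 ⊃ p1) ⊃ (p1 ⊃ ¬p3) = 5 ⊃ 8 = 8
¬((p2 ⊃ p1) ⊃ (p1 ⊃ ¬p3)) = ¬8 = 0
¬(((p3 ≡ p3) ≡ p2) ∨ (((p3 ⊃ p2) ⊃ (p1 ⊃ p1)) ≡ (p3 ≡ (p1 ∨ p2)))) ∨ ¬((p2 ⊃ p1) ⊃ (p1 ⊃ ¬p3)) = 2 ∨ 0 = 2

2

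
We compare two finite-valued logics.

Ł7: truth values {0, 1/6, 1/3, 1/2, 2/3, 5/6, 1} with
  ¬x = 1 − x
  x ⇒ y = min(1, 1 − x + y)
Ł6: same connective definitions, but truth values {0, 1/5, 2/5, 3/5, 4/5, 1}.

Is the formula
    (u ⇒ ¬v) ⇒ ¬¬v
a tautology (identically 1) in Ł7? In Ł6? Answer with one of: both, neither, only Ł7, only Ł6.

In Ł7: at u = 0, v = 0 the value is 0 — not a tautology.
In Ł6: at u = 0, v = 0 the value is 0 — not a tautology.

neither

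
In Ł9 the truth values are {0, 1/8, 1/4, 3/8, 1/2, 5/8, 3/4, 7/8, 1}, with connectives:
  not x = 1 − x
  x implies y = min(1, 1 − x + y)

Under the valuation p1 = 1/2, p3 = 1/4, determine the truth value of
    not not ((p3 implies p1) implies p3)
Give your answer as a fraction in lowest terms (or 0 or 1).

p3 implies p1 = 1/4 implies 1/2 = 1
(p3 implies p1) implies p3 = 1 implies 1/4 = 1/4
not ((p3 implies p1) implies p3) = not 1/4 = 3/4
not not ((p3 implies p1) implies p3) = not 3/4 = 1/4

1/4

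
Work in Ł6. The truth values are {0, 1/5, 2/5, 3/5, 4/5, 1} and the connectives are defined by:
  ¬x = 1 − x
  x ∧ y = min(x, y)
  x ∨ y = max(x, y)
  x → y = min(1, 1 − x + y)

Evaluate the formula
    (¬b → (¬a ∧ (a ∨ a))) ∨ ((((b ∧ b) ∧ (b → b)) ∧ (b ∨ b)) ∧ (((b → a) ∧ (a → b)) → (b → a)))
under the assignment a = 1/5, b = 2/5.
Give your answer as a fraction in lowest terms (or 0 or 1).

3/5

¬b = ¬2/5 = 3/5
¬a = ¬1/5 = 4/5
a ∨ a = 1/5 ∨ 1/5 = 1/5
¬a ∧ (a ∨ a) = 4/5 ∧ 1/5 = 1/5
¬b → (¬a ∧ (a ∨ a)) = 3/5 → 1/5 = 3/5
b ∧ b = 2/5 ∧ 2/5 = 2/5
b → b = 2/5 → 2/5 = 1
(b ∧ b) ∧ (b → b) = 2/5 ∧ 1 = 2/5
b ∨ b = 2/5 ∨ 2/5 = 2/5
((b ∧ b) ∧ (b → b)) ∧ (b ∨ b) = 2/5 ∧ 2/5 = 2/5
b → a = 2/5 → 1/5 = 4/5
a → b = 1/5 → 2/5 = 1
(b → a) ∧ (a → b) = 4/5 ∧ 1 = 4/5
b → a = 2/5 → 1/5 = 4/5
((b → a) ∧ (a → b)) → (b → a) = 4/5 → 4/5 = 1
(((b ∧ b) ∧ (b → b)) ∧ (b ∨ b)) ∧ (((b → a) ∧ (a → b)) → (b → a)) = 2/5 ∧ 1 = 2/5
(¬b → (¬a ∧ (a ∨ a))) ∨ ((((b ∧ b) ∧ (b → b)) ∧ (b ∨ b)) ∧ (((b → a) ∧ (a → b)) → (b → a))) = 3/5 ∨ 2/5 = 3/5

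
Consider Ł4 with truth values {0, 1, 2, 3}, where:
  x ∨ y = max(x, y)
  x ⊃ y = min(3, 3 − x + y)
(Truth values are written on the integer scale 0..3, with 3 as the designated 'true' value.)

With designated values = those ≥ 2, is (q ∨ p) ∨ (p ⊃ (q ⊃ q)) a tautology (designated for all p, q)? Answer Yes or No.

p = 0, q = 0 ↦ 3
p = 0, q = 1 ↦ 3
p = 0, q = 2 ↦ 3
p = 0, q = 3 ↦ 3
p = 1, q = 0 ↦ 3
p = 1, q = 1 ↦ 3
p = 1, q = 2 ↦ 3
p = 1, q = 3 ↦ 3
p = 2, q = 0 ↦ 3
p = 2, q = 1 ↦ 3
p = 2, q = 2 ↦ 3
p = 2, q = 3 ↦ 3
p = 3, q = 0 ↦ 3
p = 3, q = 1 ↦ 3
p = 3, q = 2 ↦ 3
p = 3, q = 3 ↦ 3
Every assignment gives a value ≥ 2.

Yes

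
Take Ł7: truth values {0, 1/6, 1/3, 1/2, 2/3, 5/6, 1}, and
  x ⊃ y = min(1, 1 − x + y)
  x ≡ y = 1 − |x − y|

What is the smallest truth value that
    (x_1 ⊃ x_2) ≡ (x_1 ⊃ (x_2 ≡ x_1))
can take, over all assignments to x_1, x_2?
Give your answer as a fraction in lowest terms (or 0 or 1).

1/2

Take x_1 = 1/2, x_2 = 0:
x_1 ⊃ x_2 = 1/2 ⊃ 0 = 1/2
x_2 ≡ x_1 = 0 ≡ 1/2 = 1/2
x_1 ⊃ (x_2 ≡ x_1) = 1/2 ⊃ 1/2 = 1
(x_1 ⊃ x_2) ≡ (x_1 ⊃ (x_2 ≡ x_1)) = 1/2 ≡ 1 = 1/2
No assignment yields a value below 1/2, so this is the minimum.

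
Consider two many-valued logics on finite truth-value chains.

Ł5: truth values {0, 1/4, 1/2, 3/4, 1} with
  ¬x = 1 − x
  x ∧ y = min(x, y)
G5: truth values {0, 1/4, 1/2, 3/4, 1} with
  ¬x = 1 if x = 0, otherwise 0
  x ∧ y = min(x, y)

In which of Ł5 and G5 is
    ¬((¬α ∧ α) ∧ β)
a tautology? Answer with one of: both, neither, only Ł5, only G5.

In Ł5: at α = 1/4, β = 1/4 the value is 3/4 — not a tautology.
In G5: every assignment gives 1 — tautology.

only G5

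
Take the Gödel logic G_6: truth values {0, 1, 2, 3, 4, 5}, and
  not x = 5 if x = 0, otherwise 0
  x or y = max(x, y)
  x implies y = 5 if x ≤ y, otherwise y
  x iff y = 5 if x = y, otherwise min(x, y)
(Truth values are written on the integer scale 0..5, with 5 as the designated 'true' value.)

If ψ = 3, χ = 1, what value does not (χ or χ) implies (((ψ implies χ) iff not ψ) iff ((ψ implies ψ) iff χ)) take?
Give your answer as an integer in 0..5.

χ or χ = 1 or 1 = 1
not (χ or χ) = not 1 = 0
ψ implies χ = 3 implies 1 = 1
not ψ = not 3 = 0
(ψ implies χ) iff not ψ = 1 iff 0 = 0
ψ implies ψ = 3 implies 3 = 5
(ψ implies ψ) iff χ = 5 iff 1 = 1
((ψ implies χ) iff not ψ) iff ((ψ implies ψ) iff χ) = 0 iff 1 = 0
not (χ or χ) implies (((ψ implies χ) iff not ψ) iff ((ψ implies ψ) iff χ)) = 0 implies 0 = 5

5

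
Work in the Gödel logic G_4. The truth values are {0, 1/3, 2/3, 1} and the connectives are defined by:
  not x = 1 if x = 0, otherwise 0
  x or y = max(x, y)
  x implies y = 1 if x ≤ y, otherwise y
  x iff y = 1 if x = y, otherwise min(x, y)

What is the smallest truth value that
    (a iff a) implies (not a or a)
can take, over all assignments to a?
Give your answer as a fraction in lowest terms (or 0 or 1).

Take a = 1/3:
a iff a = 1/3 iff 1/3 = 1
not a = not 1/3 = 0
not a or a = 0 or 1/3 = 1/3
(a iff a) implies (not a or a) = 1 implies 1/3 = 1/3
No assignment yields a value below 1/3, so this is the minimum.

1/3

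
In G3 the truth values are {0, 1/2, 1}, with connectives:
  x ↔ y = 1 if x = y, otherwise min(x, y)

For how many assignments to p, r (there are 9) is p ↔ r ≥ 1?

p = 0, r = 0 ↦ 1  ≥
p = 0, r = 1/2 ↦ 0  <
p = 0, r = 1 ↦ 0  <
p = 1/2, r = 0 ↦ 0  <
p = 1/2, r = 1/2 ↦ 1  ≥
p = 1/2, r = 1 ↦ 1/2  <
p = 1, r = 0 ↦ 0  <
p = 1, r = 1/2 ↦ 1/2  <
p = 1, r = 1 ↦ 1  ≥
So 3 of the 9 assignments meet the threshold.

3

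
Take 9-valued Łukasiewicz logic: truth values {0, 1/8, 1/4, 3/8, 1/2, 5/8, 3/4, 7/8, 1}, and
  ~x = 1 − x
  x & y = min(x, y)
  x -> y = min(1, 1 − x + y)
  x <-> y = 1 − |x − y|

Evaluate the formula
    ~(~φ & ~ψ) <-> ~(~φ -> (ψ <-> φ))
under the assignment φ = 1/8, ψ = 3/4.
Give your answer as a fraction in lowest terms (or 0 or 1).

~φ = ~1/8 = 7/8
~ψ = ~3/4 = 1/4
~φ & ~ψ = 7/8 & 1/4 = 1/4
~(~φ & ~ψ) = ~1/4 = 3/4
~φ = ~1/8 = 7/8
ψ <-> φ = 3/4 <-> 1/8 = 3/8
~φ -> (ψ <-> φ) = 7/8 -> 3/8 = 1/2
~(~φ -> (ψ <-> φ)) = ~1/2 = 1/2
~(~φ & ~ψ) <-> ~(~φ -> (ψ <-> φ)) = 3/4 <-> 1/2 = 3/4

3/4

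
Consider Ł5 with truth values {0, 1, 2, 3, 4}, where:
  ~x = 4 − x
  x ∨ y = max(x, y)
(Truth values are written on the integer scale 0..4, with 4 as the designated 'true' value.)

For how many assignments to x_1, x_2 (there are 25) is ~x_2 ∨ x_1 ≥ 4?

9

value 4: 9 assignments (counts)
value 3: 7 assignments
value 2: 5 assignments
value 1: 3 assignments
value 0: 1 assignment
So 9 of the 25 assignments meet the threshold.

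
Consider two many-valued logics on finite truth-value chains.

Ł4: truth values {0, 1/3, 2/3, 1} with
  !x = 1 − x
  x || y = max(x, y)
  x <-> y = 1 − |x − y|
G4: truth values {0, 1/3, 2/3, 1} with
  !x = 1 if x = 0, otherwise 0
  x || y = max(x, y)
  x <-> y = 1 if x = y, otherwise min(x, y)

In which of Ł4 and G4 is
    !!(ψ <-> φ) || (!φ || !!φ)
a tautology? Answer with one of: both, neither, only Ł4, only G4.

In Ł4: at φ = 1/3, ψ = 0 the value is 2/3 — not a tautology.
In G4: every assignment gives 1 — tautology.

only G4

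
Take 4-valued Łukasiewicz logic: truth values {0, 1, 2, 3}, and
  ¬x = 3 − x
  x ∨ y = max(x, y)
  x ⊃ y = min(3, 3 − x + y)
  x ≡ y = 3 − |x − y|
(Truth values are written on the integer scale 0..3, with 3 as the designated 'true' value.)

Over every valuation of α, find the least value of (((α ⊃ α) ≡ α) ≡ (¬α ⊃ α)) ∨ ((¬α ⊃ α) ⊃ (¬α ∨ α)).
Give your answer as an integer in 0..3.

Take α = 2:
α ⊃ α = 2 ⊃ 2 = 3
(α ⊃ α) ≡ α = 3 ≡ 2 = 2
¬α = ¬2 = 1
¬α ⊃ α = 1 ⊃ 2 = 3
((α ⊃ α) ≡ α) ≡ (¬α ⊃ α) = 2 ≡ 3 = 2
¬α = ¬2 = 1
¬α ⊃ α = 1 ⊃ 2 = 3
¬α = ¬2 = 1
¬α ∨ α = 1 ∨ 2 = 2
(¬α ⊃ α) ⊃ (¬α ∨ α) = 3 ⊃ 2 = 2
(((α ⊃ α) ≡ α) ≡ (¬α ⊃ α)) ∨ ((¬α ⊃ α) ⊃ (¬α ∨ α)) = 2 ∨ 2 = 2
No assignment yields a value below 2, so this is the minimum.

2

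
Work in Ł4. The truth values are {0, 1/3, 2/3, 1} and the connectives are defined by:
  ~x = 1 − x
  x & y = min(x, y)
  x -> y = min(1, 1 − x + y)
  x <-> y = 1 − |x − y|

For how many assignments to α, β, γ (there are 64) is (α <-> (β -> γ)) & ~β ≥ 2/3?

value 1: 4 assignments (counts)
value 2/3: 13 assignments (counts)
value 1/3: 22 assignments
value 0: 25 assignments
So 17 of the 64 assignments meet the threshold.

17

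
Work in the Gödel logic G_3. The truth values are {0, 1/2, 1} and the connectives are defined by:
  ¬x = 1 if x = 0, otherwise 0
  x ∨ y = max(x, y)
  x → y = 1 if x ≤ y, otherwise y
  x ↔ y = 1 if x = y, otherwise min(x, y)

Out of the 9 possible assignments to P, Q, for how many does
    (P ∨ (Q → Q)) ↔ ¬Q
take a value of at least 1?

P = 0, Q = 0 ↦ 1  ≥
P = 0, Q = 1/2 ↦ 0  <
P = 0, Q = 1 ↦ 0  <
P = 1/2, Q = 0 ↦ 1  ≥
P = 1/2, Q = 1/2 ↦ 0  <
P = 1/2, Q = 1 ↦ 0  <
P = 1, Q = 0 ↦ 1  ≥
P = 1, Q = 1/2 ↦ 0  <
P = 1, Q = 1 ↦ 0  <
So 3 of the 9 assignments meet the threshold.

3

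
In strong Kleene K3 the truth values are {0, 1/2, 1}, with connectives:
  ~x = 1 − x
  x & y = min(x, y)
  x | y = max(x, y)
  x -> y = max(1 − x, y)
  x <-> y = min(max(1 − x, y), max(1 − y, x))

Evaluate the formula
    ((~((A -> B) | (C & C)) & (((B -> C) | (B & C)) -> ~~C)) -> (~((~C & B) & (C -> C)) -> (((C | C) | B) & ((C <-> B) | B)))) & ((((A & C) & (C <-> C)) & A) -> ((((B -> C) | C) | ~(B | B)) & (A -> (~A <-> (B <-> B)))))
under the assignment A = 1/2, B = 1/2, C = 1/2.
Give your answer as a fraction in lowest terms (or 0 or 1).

1/2

A -> B = 1/2 -> 1/2 = 1/2
C & C = 1/2 & 1/2 = 1/2
(A -> B) | (C & C) = 1/2 | 1/2 = 1/2
~((A -> B) | (C & C)) = ~1/2 = 1/2
B -> C = 1/2 -> 1/2 = 1/2
B & C = 1/2 & 1/2 = 1/2
(B -> C) | (B & C) = 1/2 | 1/2 = 1/2
~C = ~1/2 = 1/2
~~C = ~1/2 = 1/2
((B -> C) | (B & C)) -> ~~C = 1/2 -> 1/2 = 1/2
~((A -> B) | (C & C)) & (((B -> C) | (B & C)) -> ~~C) = 1/2 & 1/2 = 1/2
~C = ~1/2 = 1/2
~C & B = 1/2 & 1/2 = 1/2
C -> C = 1/2 -> 1/2 = 1/2
(~C & B) & (C -> C) = 1/2 & 1/2 = 1/2
~((~C & B) & (C -> C)) = ~1/2 = 1/2
C | C = 1/2 | 1/2 = 1/2
(C | C) | B = 1/2 | 1/2 = 1/2
C <-> B = 1/2 <-> 1/2 = 1/2
(C <-> B) | B = 1/2 | 1/2 = 1/2
((C | C) | B) & ((C <-> B) | B) = 1/2 & 1/2 = 1/2
~((~C & B) & (C -> C)) -> (((C | C) | B) & ((C <-> B) | B)) = 1/2 -> 1/2 = 1/2
(~((A -> B) | (C & C)) & (((B -> C) | (B & C)) -> ~~C)) -> (~((~C & B) & (C -> C)) -> (((C | C) | B) & ((C <-> B) | B))) = 1/2 -> 1/2 = 1/2
A & C = 1/2 & 1/2 = 1/2
C <-> C = 1/2 <-> 1/2 = 1/2
(A & C) & (C <-> C) = 1/2 & 1/2 = 1/2
((A & C) & (C <-> C)) & A = 1/2 & 1/2 = 1/2
B -> C = 1/2 -> 1/2 = 1/2
(B -> C) | C = 1/2 | 1/2 = 1/2
B | B = 1/2 | 1/2 = 1/2
~(B | B) = ~1/2 = 1/2
((B -> C) | C) | ~(B | B) = 1/2 | 1/2 = 1/2
~A = ~1/2 = 1/2
B <-> B = 1/2 <-> 1/2 = 1/2
~A <-> (B <-> B) = 1/2 <-> 1/2 = 1/2
A -> (~A <-> (B <-> B)) = 1/2 -> 1/2 = 1/2
(((B -> C) | C) | ~(B | B)) & (A -> (~A <-> (B <-> B))) = 1/2 & 1/2 = 1/2
(((A & C) & (C <-> C)) & A) -> ((((B -> C) | C) | ~(B | B)) & (A -> (~A <-> (B <-> B)))) = 1/2 -> 1/2 = 1/2
((~((A -> B) | (C & C)) & (((B -> C) | (B & C)) -> ~~C)) -> (~((~C & B) & (C -> C)) -> (((C | C) | B) & ((C <-> B) | B)))) & ((((A & C) & (C <-> C)) & A) -> ((((B -> C) | C) | ~(B | B)) & (A -> (~A <-> (B <-> B))))) = 1/2 & 1/2 = 1/2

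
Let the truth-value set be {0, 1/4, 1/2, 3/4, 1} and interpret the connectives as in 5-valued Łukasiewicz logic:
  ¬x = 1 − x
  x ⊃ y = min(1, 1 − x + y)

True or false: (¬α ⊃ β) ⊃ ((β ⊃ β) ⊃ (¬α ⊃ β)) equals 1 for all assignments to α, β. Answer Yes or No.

Yes

At α = 0, β = 1/4, for instance:
¬α = ¬0 = 1
¬α ⊃ β = 1 ⊃ 1/4 = 1/4
β ⊃ β = 1/4 ⊃ 1/4 = 1
¬α ⊃ β = 1 ⊃ 1/4 = 1/4
(β ⊃ β) ⊃ (¬α ⊃ β) = 1 ⊃ 1/4 = 1/4
(¬α ⊃ β) ⊃ ((β ⊃ β) ⊃ (¬α ⊃ β)) = 1/4 ⊃ 1/4 = 1
and checking the remaining 24 assignments likewise gives ≥ 1 in every case.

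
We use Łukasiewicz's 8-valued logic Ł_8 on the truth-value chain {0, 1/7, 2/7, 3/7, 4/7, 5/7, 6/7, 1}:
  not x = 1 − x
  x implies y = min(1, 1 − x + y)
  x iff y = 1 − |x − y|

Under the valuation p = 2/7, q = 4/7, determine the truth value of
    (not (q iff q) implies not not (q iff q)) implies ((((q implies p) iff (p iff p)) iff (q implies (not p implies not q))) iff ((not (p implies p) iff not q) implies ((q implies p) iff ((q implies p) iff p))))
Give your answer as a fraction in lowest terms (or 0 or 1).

q iff q = 4/7 iff 4/7 = 1
not (q iff q) = not 1 = 0
q iff q = 4/7 iff 4/7 = 1
not (q iff q) = not 1 = 0
not not (q iff q) = not 0 = 1
not (q iff q) implies not not (q iff q) = 0 implies 1 = 1
q implies p = 4/7 implies 2/7 = 5/7
p iff p = 2/7 iff 2/7 = 1
(q implies p) iff (p iff p) = 5/7 iff 1 = 5/7
not p = not 2/7 = 5/7
not q = not 4/7 = 3/7
not p implies not q = 5/7 implies 3/7 = 5/7
q implies (not p implies not q) = 4/7 implies 5/7 = 1
((q implies p) iff (p iff p)) iff (q implies (not p implies not q)) = 5/7 iff 1 = 5/7
p implies p = 2/7 implies 2/7 = 1
not (p implies p) = not 1 = 0
not q = not 4/7 = 3/7
not (p implies p) iff not q = 0 iff 3/7 = 4/7
q implies p = 4/7 implies 2/7 = 5/7
q implies p = 4/7 implies 2/7 = 5/7
(q implies p) iff p = 5/7 iff 2/7 = 4/7
(q implies p) iff ((q implies p) iff p) = 5/7 iff 4/7 = 6/7
(not (p implies p) iff not q) implies ((q implies p) iff ((q implies p) iff p)) = 4/7 implies 6/7 = 1
(((q implies p) iff (p iff p)) iff (q implies (not p implies not q))) iff ((not (p implies p) iff not q) implies ((q implies p) iff ((q implies p) iff p))) = 5/7 iff 1 = 5/7
(not (q iff q) implies not not (q iff q)) implies ((((q implies p) iff (p iff p)) iff (q implies (not p implies not q))) iff ((not (p implies p) iff not q) implies ((q implies p) iff ((q implies p) iff p)))) = 1 implies 5/7 = 5/7

5/7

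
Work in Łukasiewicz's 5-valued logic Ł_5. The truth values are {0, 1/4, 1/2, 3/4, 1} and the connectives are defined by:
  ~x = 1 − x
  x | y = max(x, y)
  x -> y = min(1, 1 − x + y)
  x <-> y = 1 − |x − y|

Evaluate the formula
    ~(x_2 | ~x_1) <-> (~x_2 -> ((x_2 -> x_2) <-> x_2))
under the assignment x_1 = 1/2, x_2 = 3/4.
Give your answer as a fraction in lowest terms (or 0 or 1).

~x_1 = ~1/2 = 1/2
x_2 | ~x_1 = 3/4 | 1/2 = 3/4
~(x_2 | ~x_1) = ~3/4 = 1/4
~x_2 = ~3/4 = 1/4
x_2 -> x_2 = 3/4 -> 3/4 = 1
(x_2 -> x_2) <-> x_2 = 1 <-> 3/4 = 3/4
~x_2 -> ((x_2 -> x_2) <-> x_2) = 1/4 -> 3/4 = 1
~(x_2 | ~x_1) <-> (~x_2 -> ((x_2 -> x_2) <-> x_2)) = 1/4 <-> 1 = 1/4

1/4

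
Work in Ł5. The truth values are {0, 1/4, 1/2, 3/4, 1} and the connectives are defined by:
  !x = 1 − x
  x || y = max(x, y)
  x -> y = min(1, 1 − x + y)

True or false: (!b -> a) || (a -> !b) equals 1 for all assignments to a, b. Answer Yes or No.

At a = 1/2, b = 1, for instance:
!b = !1 = 0
!b -> a = 0 -> 1/2 = 1
a -> !b = 1/2 -> 0 = 1/2
(!b -> a) || (a -> !b) = 1 || 1/2 = 1
and checking the remaining 24 assignments likewise gives ≥ 1 in every case.

Yes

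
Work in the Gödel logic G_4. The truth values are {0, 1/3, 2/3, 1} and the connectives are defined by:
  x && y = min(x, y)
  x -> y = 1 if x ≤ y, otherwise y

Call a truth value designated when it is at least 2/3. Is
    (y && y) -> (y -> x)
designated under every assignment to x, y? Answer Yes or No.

Counterexample: take x = 0, y = 1/3.
y && y = 1/3 && 1/3 = 1/3
y -> x = 1/3 -> 0 = 0
(y && y) -> (y -> x) = 1/3 -> 0 = 0
This gives 0, which is below 2/3.

No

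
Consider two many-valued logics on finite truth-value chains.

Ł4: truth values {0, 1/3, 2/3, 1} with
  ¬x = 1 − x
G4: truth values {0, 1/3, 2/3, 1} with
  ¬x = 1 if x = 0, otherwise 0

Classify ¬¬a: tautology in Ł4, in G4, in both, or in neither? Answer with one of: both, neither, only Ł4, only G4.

neither

In Ł4: at a = 0 the value is 0 — not a tautology.
In G4: at a = 0 the value is 0 — not a tautology.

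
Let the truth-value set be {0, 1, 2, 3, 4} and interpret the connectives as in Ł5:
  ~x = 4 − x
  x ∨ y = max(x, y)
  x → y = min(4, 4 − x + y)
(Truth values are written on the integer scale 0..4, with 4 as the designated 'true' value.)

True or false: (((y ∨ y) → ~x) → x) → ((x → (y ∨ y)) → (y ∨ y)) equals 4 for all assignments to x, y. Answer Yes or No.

Counterexample: take x = 3, y = 2.
y ∨ y = 2 ∨ 2 = 2
~x = ~3 = 1
(y ∨ y) → ~x = 2 → 1 = 3
((y ∨ y) → ~x) → x = 3 → 3 = 4
y ∨ y = 2 ∨ 2 = 2
x → (y ∨ y) = 3 → 2 = 3
y ∨ y = 2 ∨ 2 = 2
(x → (y ∨ y)) → (y ∨ y) = 3 → 2 = 3
(((y ∨ y) → ~x) → x) → ((x → (y ∨ y)) → (y ∨ y)) = 4 → 3 = 3
This gives 3 ≠ 4.

No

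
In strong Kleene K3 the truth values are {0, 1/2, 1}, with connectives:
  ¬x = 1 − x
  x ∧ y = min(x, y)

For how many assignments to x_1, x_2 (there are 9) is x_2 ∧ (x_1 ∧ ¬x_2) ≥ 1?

0

x_1 = 0, x_2 = 0 ↦ 0  <
x_1 = 0, x_2 = 1/2 ↦ 0  <
x_1 = 0, x_2 = 1 ↦ 0  <
x_1 = 1/2, x_2 = 0 ↦ 0  <
x_1 = 1/2, x_2 = 1/2 ↦ 1/2  <
x_1 = 1/2, x_2 = 1 ↦ 0  <
x_1 = 1, x_2 = 0 ↦ 0  <
x_1 = 1, x_2 = 1/2 ↦ 1/2  <
x_1 = 1, x_2 = 1 ↦ 0  <
So 0 of the 9 assignments meet the threshold.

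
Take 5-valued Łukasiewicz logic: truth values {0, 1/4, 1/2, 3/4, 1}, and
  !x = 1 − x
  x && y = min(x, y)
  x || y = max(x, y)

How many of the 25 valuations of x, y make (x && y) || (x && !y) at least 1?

value 1: 2 assignments (counts)
value 3/4: 6 assignments
value 1/2: 7 assignments
value 1/4: 5 assignments
value 0: 5 assignments
So 2 of the 25 assignments meet the threshold.

2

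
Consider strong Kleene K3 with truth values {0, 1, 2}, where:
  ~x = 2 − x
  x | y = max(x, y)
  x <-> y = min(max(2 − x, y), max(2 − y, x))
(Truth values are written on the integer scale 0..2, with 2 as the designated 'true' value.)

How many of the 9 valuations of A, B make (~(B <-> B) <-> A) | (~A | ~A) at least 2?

A = 0, B = 0 ↦ 2  ≥
A = 0, B = 1 ↦ 2  ≥
A = 0, B = 2 ↦ 2  ≥
A = 1, B = 0 ↦ 1  <
A = 1, B = 1 ↦ 1  <
A = 1, B = 2 ↦ 1  <
A = 2, B = 0 ↦ 0  <
A = 2, B = 1 ↦ 1  <
A = 2, B = 2 ↦ 0  <
So 3 of the 9 assignments meet the threshold.

3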